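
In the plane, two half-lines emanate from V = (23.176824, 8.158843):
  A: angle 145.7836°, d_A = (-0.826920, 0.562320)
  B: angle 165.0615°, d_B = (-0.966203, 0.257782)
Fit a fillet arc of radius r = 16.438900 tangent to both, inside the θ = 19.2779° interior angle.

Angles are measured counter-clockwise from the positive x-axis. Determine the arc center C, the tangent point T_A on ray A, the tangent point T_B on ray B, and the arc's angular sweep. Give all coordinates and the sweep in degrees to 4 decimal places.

bisector direction at 155.4226° = (-0.909400,0.415923)
center distance |VC| = r/sin(θ/2) = 16.438900/sin(9.6389°) = 98.178445
C = V + |VC|·bis = (-66.1066,48.9935)
T_A = V + ((C−V)·d_A)·d_A = V + 96.7924·d_A = (-56.8627,62.5872)
T_B = V + ((C−V)·d_B)·d_B = V + 96.7924·d_B = (-70.3443,33.1102)
sweep = 180° − θ = 160.7221°

center=(-66.1066,48.9935) T_A=(-56.8627,62.5872) T_B=(-70.3443,33.1102) sweep=160.7221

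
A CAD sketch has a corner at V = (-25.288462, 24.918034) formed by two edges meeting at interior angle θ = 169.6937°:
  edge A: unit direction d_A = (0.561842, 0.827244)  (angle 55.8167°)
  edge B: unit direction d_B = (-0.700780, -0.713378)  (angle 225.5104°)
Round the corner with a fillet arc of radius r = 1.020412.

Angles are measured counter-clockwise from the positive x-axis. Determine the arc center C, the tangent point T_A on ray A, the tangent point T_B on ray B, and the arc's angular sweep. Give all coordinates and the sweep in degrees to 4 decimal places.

bisector direction at 140.6635° = (-0.773437,0.633873)
center distance |VC| = r/sin(θ/2) = 1.020412/sin(84.8469°) = 1.024553
C = V + |VC|·bis = (-26.0809,25.5675)
T_A = V + ((C−V)·d_A)·d_A = V + 0.0920·d_A = (-25.2368,24.9942)
T_B = V + ((C−V)·d_B)·d_B = V + 0.0920·d_B = (-25.3530,24.8524)
sweep = 180° − θ = 10.3063°

center=(-26.0809,25.5675) T_A=(-25.2368,24.9942) T_B=(-25.3530,24.8524) sweep=10.3063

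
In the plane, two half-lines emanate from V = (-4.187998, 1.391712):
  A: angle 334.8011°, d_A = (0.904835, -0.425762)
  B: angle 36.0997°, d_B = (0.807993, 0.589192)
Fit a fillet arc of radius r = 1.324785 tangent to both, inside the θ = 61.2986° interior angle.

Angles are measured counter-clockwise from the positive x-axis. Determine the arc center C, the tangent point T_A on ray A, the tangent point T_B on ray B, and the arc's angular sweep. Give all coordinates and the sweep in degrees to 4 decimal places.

bisector direction at 5.4504° = (0.995479,0.094984)
center distance |VC| = r/sin(θ/2) = 1.324785/sin(30.6493°) = 2.598729
C = V + |VC|·bis = (-1.6010,1.6385)
T_A = V + ((C−V)·d_A)·d_A = V + 2.2357·d_A = (-2.1651,0.4398)
T_B = V + ((C−V)·d_B)·d_B = V + 2.2357·d_B = (-2.3816,2.7090)
sweep = 180° − θ = 118.7014°

center=(-1.6010,1.6385) T_A=(-2.1651,0.4398) T_B=(-2.3816,2.7090) sweep=118.7014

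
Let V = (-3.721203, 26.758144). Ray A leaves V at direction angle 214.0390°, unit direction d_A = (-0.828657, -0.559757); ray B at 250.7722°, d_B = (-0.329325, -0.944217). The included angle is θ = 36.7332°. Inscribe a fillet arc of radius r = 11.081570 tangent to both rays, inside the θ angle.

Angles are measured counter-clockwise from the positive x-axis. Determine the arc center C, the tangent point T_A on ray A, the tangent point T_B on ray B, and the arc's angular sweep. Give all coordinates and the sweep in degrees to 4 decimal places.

bisector direction at 232.4056° = (-0.610068,-0.792349)
center distance |VC| = r/sin(θ/2) = 11.081570/sin(18.3666°) = 35.168886
C = V + |VC|·bis = (-25.1766,-1.1079)
T_A = V + ((C−V)·d_A)·d_A = V + 33.3774·d_A = (-31.3796,8.0749)
T_B = V + ((C−V)·d_B)·d_B = V + 33.3774·d_B = (-14.7132,-4.7573)
sweep = 180° − θ = 143.2668°

center=(-25.1766,-1.1079) T_A=(-31.3796,8.0749) T_B=(-14.7132,-4.7573) sweep=143.2668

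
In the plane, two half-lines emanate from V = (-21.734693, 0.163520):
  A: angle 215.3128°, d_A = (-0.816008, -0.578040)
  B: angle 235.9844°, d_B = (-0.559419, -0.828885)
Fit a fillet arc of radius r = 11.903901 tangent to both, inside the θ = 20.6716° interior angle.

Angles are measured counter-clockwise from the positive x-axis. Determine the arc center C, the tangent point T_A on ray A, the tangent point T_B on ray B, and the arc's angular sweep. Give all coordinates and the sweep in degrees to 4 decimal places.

bisector direction at 225.6486° = (-0.699057,-0.715066)
center distance |VC| = r/sin(θ/2) = 11.903901/sin(10.3358°) = 66.347699
C = V + |VC|·bis = (-68.1155,-47.2795)
T_A = V + ((C−V)·d_A)·d_A = V + 65.2711·d_A = (-74.9964,-37.5658)
T_B = V + ((C−V)·d_B)·d_B = V + 65.2711·d_B = (-58.2486,-53.9387)
sweep = 180° − θ = 159.3284°

center=(-68.1155,-47.2795) T_A=(-74.9964,-37.5658) T_B=(-58.2486,-53.9387) sweep=159.3284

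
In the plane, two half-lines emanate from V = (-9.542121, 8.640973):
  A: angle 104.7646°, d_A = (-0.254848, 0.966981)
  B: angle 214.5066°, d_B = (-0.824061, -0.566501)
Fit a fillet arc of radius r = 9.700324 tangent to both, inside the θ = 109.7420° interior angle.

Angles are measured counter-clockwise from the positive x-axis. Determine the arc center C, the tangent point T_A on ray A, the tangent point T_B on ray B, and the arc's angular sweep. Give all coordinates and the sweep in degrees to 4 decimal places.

center=(-20.6614,12.7684) T_A=(-11.2814,15.2405) T_B=(-15.1662,4.7747) sweep=70.2580

bisector direction at 159.6356° = (-0.937498,0.347990)
center distance |VC| = r/sin(θ/2) = 9.700324/sin(54.8710°) = 11.860637
C = V + |VC|·bis = (-20.6614,12.7684)
T_A = V + ((C−V)·d_A)·d_A = V + 6.8248·d_A = (-11.2814,15.2405)
T_B = V + ((C−V)·d_B)·d_B = V + 6.8248·d_B = (-15.1662,4.7747)
sweep = 180° − θ = 70.2580°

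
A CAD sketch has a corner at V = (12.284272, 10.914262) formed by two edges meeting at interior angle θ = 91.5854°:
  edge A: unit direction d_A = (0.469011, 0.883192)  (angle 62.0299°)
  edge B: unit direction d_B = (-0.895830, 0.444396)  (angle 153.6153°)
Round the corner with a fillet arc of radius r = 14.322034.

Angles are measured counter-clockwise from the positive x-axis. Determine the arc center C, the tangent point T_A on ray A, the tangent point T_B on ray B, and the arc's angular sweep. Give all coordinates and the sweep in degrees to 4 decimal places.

center=(6.1690,29.9353) T_A=(18.8181,23.2181) T_B=(-0.1956,17.1052) sweep=88.4146

bisector direction at 107.8226° = (-0.306071,0.952009)
center distance |VC| = r/sin(θ/2) = 14.322034/sin(45.7927°) = 19.979909
C = V + |VC|·bis = (6.1690,29.9353)
T_A = V + ((C−V)·d_A)·d_A = V + 13.9311·d_A = (18.8181,23.2181)
T_B = V + ((C−V)·d_B)·d_B = V + 13.9311·d_B = (-0.1956,17.1052)
sweep = 180° − θ = 88.4146°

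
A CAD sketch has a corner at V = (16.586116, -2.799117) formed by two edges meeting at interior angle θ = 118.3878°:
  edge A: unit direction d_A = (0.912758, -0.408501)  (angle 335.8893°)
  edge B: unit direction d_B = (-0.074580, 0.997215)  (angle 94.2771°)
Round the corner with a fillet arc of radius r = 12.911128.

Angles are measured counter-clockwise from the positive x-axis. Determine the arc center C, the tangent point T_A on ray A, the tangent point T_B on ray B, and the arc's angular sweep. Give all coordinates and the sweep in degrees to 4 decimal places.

center=(28.8871,5.8408) T_A=(23.6129,-5.9439) T_B=(16.0120,4.8779) sweep=61.6122

bisector direction at 35.0832° = (0.818318,0.574765)
center distance |VC| = r/sin(θ/2) = 12.911128/sin(59.1939°) = 15.032073
C = V + |VC|·bis = (28.8871,5.8408)
T_A = V + ((C−V)·d_A)·d_A = V + 7.6984·d_A = (23.6129,-5.9439)
T_B = V + ((C−V)·d_B)·d_B = V + 7.6984·d_B = (16.0120,4.8779)
sweep = 180° − θ = 61.6122°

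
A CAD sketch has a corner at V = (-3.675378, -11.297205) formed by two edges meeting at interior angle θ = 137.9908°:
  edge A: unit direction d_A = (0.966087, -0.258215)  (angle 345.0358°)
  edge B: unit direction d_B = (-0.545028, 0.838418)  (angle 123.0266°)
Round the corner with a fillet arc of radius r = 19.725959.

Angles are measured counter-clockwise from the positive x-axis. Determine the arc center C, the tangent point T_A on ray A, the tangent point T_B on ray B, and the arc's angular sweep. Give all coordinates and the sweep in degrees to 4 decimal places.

bisector direction at 54.0312° = (0.587345,0.809337)
center distance |VC| = r/sin(θ/2) = 19.725959/sin(68.9954°) = 21.130013
C = V + |VC|·bis = (8.7352,5.8041)
T_A = V + ((C−V)·d_A)·d_A = V + 7.5739·d_A = (3.6417,-13.2529)
T_B = V + ((C−V)·d_B)·d_B = V + 7.5739·d_B = (-7.8034,-4.9471)
sweep = 180° − θ = 42.0092°

center=(8.7352,5.8041) T_A=(3.6417,-13.2529) T_B=(-7.8034,-4.9471) sweep=42.0092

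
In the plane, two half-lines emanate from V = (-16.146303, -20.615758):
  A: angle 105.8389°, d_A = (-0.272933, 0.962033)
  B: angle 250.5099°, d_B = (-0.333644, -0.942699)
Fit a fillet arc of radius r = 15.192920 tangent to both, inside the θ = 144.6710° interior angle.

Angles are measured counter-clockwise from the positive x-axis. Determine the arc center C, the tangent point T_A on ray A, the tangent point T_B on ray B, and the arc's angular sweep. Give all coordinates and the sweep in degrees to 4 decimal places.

bisector direction at 178.1744° = (-0.999492,0.031857)
center distance |VC| = r/sin(θ/2) = 15.192920/sin(72.3355°) = 15.944719
C = V + |VC|·bis = (-32.0829,-20.1078)
T_A = V + ((C−V)·d_A)·d_A = V + 4.8383·d_A = (-17.4668,-15.9611)
T_B = V + ((C−V)·d_B)·d_B = V + 4.8383·d_B = (-17.7606,-25.1768)
sweep = 180° − θ = 35.3290°

center=(-32.0829,-20.1078) T_A=(-17.4668,-15.9611) T_B=(-17.7606,-25.1768) sweep=35.3290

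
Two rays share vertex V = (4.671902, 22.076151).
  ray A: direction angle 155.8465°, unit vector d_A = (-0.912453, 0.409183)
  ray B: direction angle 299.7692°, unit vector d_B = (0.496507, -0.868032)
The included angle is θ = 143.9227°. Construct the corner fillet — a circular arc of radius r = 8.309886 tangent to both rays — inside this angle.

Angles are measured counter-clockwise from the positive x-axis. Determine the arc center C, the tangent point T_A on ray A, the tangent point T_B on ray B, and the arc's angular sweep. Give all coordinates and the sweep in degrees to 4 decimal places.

bisector direction at 227.8079° = (-0.671619,-0.740897)
center distance |VC| = r/sin(θ/2) = 8.309886/sin(71.9613°) = 8.739449
C = V + |VC|·bis = (-1.1977,15.6011)
T_A = V + ((C−V)·d_A)·d_A = V + 2.7062·d_A = (2.2026,23.1835)
T_B = V + ((C−V)·d_B)·d_B = V + 2.7062·d_B = (6.0156,19.7270)
sweep = 180° − θ = 36.0773°

center=(-1.1977,15.6011) T_A=(2.2026,23.1835) T_B=(6.0156,19.7270) sweep=36.0773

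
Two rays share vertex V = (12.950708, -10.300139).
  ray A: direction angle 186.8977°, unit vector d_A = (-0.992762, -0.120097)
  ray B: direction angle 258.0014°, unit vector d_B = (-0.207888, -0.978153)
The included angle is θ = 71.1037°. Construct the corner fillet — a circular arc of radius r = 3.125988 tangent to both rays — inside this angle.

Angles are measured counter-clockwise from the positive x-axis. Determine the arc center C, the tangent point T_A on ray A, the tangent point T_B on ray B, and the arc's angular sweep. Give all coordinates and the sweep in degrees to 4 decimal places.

bisector direction at 222.4496° = (-0.737872,-0.674941)
center distance |VC| = r/sin(θ/2) = 3.125988/sin(35.5519°) = 5.376292
C = V + |VC|·bis = (8.9837,-13.9288)
T_A = V + ((C−V)·d_A)·d_A = V + 4.3741·d_A = (8.6083,-10.8255)
T_B = V + ((C−V)·d_B)·d_B = V + 4.3741·d_B = (12.0414,-14.5787)
sweep = 180° − θ = 108.8963°

center=(8.9837,-13.9288) T_A=(8.6083,-10.8255) T_B=(12.0414,-14.5787) sweep=108.8963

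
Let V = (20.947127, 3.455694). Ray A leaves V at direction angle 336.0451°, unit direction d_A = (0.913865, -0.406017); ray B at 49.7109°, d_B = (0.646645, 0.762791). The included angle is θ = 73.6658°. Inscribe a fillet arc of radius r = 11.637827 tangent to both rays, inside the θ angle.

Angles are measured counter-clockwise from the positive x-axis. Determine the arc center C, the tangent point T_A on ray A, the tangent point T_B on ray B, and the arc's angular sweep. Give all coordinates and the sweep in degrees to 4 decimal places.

bisector direction at 12.8780° = (0.974847,0.222876)
center distance |VC| = r/sin(θ/2) = 11.637827/sin(36.8329°) = 19.413097
C = V + |VC|·bis = (39.8719,7.7824)
T_A = V + ((C−V)·d_A)·d_A = V + 15.5380·d_A = (35.1468,-2.8530)
T_B = V + ((C−V)·d_B)·d_B = V + 15.5380·d_B = (30.9947,15.3079)
sweep = 180° − θ = 106.3342°

center=(39.8719,7.7824) T_A=(35.1468,-2.8530) T_B=(30.9947,15.3079) sweep=106.3342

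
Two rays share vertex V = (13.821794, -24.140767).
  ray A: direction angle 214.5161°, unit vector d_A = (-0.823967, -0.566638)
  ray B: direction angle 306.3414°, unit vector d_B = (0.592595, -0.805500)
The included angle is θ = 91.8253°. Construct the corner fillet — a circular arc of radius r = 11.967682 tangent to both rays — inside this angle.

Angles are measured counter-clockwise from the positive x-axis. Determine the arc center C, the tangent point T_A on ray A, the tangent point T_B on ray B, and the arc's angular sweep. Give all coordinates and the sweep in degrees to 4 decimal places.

center=(11.0514,-40.5704) T_A=(4.2701,-30.7094) T_B=(20.6914,-33.4784) sweep=88.1747

bisector direction at 260.4287° = (-0.166274,-0.986080)
center distance |VC| = r/sin(θ/2) = 11.967682/sin(45.9126°) = 16.661585
C = V + |VC|·bis = (11.0514,-40.5704)
T_A = V + ((C−V)·d_A)·d_A = V + 11.5924·d_A = (4.2701,-30.7094)
T_B = V + ((C−V)·d_B)·d_B = V + 11.5924·d_B = (20.6914,-33.4784)
sweep = 180° − θ = 88.1747°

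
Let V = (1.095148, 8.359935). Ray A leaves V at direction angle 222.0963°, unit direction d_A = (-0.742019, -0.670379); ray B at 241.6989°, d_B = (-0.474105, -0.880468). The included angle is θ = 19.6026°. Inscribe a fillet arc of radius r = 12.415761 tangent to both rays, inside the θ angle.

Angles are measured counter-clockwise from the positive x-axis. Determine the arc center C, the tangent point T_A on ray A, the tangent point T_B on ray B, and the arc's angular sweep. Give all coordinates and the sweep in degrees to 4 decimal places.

bisector direction at 231.8976° = (-0.617069,-0.786909)
center distance |VC| = r/sin(θ/2) = 12.415761/sin(9.8013°) = 72.934415
C = V + |VC|·bis = (-43.9104,-49.0328)
T_A = V + ((C−V)·d_A)·d_A = V + 71.8699·d_A = (-52.2337,-39.8201)
T_B = V + ((C−V)·d_B)·d_B = V + 71.8699·d_B = (-32.9787,-54.9192)
sweep = 180° − θ = 160.3974°

center=(-43.9104,-49.0328) T_A=(-52.2337,-39.8201) T_B=(-32.9787,-54.9192) sweep=160.3974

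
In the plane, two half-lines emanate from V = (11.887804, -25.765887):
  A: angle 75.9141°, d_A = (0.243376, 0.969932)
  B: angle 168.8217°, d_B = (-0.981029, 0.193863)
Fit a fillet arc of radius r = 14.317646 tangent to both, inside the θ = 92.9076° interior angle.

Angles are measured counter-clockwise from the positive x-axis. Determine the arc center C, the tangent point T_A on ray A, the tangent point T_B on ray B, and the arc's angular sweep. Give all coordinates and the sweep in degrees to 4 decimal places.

bisector direction at 122.3679° = (-0.535354,0.844628)
center distance |VC| = r/sin(θ/2) = 14.317646/sin(46.4538°) = 19.753406
C = V + |VC|·bis = (1.3127,-9.0816)
T_A = V + ((C−V)·d_A)·d_A = V + 13.6089·d_A = (15.1999,-12.5662)
T_B = V + ((C−V)·d_B)·d_B = V + 13.6089·d_B = (-1.4629,-23.1276)
sweep = 180° − θ = 87.0924°

center=(1.3127,-9.0816) T_A=(15.1999,-12.5662) T_B=(-1.4629,-23.1276) sweep=87.0924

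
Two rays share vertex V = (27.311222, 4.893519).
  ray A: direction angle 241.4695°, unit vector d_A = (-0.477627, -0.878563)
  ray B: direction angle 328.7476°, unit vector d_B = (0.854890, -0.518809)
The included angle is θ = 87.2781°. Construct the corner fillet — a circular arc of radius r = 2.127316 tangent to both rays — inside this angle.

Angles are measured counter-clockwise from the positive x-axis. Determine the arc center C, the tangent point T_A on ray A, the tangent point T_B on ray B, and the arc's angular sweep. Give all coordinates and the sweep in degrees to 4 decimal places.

center=(28.1147,1.9175) T_A=(26.2457,2.9336) T_B=(29.2184,3.7361) sweep=92.7219

bisector direction at 285.1085° = (0.260649,-0.965434)
center distance |VC| = r/sin(θ/2) = 2.127316/sin(43.6390°) = 3.082562
C = V + |VC|·bis = (28.1147,1.9175)
T_A = V + ((C−V)·d_A)·d_A = V + 2.2309·d_A = (26.2457,2.9336)
T_B = V + ((C−V)·d_B)·d_B = V + 2.2309·d_B = (29.2184,3.7361)
sweep = 180° − θ = 92.7219°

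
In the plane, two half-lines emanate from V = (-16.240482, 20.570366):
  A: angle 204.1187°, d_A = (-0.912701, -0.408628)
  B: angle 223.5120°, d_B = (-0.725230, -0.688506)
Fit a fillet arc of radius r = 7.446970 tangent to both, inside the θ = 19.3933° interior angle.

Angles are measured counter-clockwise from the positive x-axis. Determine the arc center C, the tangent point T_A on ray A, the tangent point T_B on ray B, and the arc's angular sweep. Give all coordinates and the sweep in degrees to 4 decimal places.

bisector direction at 213.8153° = (-0.830835,-0.556518)
center distance |VC| = r/sin(θ/2) = 7.446970/sin(9.6966°) = 44.213577
C = V + |VC|·bis = (-52.9747,-4.0353)
T_A = V + ((C−V)·d_A)·d_A = V + 43.5819·d_A = (-56.0177,2.7616)
T_B = V + ((C−V)·d_B)·d_B = V + 43.5819·d_B = (-47.8474,-9.4361)
sweep = 180° − θ = 160.6067°

center=(-52.9747,-4.0353) T_A=(-56.0177,2.7616) T_B=(-47.8474,-9.4361) sweep=160.6067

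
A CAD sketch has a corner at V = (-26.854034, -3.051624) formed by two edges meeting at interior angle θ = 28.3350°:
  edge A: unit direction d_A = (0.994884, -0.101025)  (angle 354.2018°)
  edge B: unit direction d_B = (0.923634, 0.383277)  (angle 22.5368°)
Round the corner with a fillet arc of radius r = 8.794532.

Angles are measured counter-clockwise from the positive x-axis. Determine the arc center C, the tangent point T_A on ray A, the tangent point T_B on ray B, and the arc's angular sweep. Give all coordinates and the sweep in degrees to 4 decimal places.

center=(8.6949,2.1783) T_A=(7.8065,-6.5712) T_B=(5.3242,10.3013) sweep=151.6650

bisector direction at 8.3693° = (0.989350,0.145553)
center distance |VC| = r/sin(θ/2) = 8.794532/sin(14.1675°) = 35.931622
C = V + |VC|·bis = (8.6949,2.1783)
T_A = V + ((C−V)·d_A)·d_A = V + 34.8387·d_A = (7.8065,-6.5712)
T_B = V + ((C−V)·d_B)·d_B = V + 34.8387·d_B = (5.3242,10.3013)
sweep = 180° − θ = 151.6650°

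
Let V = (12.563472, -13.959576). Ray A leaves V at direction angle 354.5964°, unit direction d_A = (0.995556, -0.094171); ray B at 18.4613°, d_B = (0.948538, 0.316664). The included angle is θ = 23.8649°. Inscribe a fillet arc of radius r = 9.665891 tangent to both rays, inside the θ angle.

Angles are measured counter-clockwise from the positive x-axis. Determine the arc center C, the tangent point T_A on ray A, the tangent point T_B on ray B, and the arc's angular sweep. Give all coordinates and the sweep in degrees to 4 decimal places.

bisector direction at 6.5289° = (0.993515,0.113703)
center distance |VC| = r/sin(θ/2) = 9.665891/sin(11.9324°) = 46.749703
C = V + |VC|·bis = (59.0100,-8.6440)
T_A = V + ((C−V)·d_A)·d_A = V + 45.7395·d_A = (58.0997,-18.2669)
T_B = V + ((C−V)·d_B)·d_B = V + 45.7395·d_B = (55.9492,0.5245)
sweep = 180° − θ = 156.1351°

center=(59.0100,-8.6440) T_A=(58.0997,-18.2669) T_B=(55.9492,0.5245) sweep=156.1351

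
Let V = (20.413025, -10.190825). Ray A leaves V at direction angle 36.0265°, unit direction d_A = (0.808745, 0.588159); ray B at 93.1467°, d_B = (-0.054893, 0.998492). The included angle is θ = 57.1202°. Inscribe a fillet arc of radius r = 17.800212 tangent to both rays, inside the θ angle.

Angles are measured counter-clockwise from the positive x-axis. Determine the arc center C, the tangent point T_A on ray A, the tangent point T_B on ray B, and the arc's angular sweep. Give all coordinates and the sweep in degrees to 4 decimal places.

center=(36.3913,23.4390) T_A=(46.8607,9.0432) T_B=(18.6179,22.4619) sweep=122.8798

bisector direction at 64.5866° = (0.429146,0.903235)
center distance |VC| = r/sin(θ/2) = 17.800212/sin(28.5601°) = 37.232680
C = V + |VC|·bis = (36.3913,23.4390)
T_A = V + ((C−V)·d_A)·d_A = V + 32.7021·d_A = (46.8607,9.0432)
T_B = V + ((C−V)·d_B)·d_B = V + 32.7021·d_B = (18.6179,22.4619)
sweep = 180° − θ = 122.8798°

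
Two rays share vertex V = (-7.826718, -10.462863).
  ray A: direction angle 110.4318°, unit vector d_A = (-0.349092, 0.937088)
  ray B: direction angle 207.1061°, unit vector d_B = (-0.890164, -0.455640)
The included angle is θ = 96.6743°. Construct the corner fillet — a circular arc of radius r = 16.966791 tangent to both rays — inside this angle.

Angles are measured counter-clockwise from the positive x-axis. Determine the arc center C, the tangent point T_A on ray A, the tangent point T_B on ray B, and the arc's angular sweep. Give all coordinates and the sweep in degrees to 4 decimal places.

bisector direction at 158.7689° = (-0.932128,0.362130)
center distance |VC| = r/sin(θ/2) = 16.966791/sin(48.3372°) = 22.711132
C = V + |VC|·bis = (-28.9964,-2.2385)
T_A = V + ((C−V)·d_A)·d_A = V + 15.0971·d_A = (-13.0970,3.6845)
T_B = V + ((C−V)·d_B)·d_B = V + 15.0971·d_B = (-21.2657,-17.3417)
sweep = 180° − θ = 83.3257°

center=(-28.9964,-2.2385) T_A=(-13.0970,3.6845) T_B=(-21.2657,-17.3417) sweep=83.3257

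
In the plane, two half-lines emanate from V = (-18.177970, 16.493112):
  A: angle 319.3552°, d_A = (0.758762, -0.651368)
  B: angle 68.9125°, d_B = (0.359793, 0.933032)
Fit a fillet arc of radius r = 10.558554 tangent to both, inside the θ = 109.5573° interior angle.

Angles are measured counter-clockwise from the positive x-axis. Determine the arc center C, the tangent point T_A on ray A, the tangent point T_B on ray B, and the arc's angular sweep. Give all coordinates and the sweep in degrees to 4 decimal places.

bisector direction at 14.1339° = (0.969728,0.244188)
center distance |VC| = r/sin(θ/2) = 10.558554/sin(54.7786°) = 12.924673
C = V + |VC|·bis = (-5.6446,19.6492)
T_A = V + ((C−V)·d_A)·d_A = V + 7.4541·d_A = (-12.5221,11.6377)
T_B = V + ((C−V)·d_B)·d_B = V + 7.4541·d_B = (-15.4960,23.4481)
sweep = 180° − θ = 70.4427°

center=(-5.6446,19.6492) T_A=(-12.5221,11.6377) T_B=(-15.4960,23.4481) sweep=70.4427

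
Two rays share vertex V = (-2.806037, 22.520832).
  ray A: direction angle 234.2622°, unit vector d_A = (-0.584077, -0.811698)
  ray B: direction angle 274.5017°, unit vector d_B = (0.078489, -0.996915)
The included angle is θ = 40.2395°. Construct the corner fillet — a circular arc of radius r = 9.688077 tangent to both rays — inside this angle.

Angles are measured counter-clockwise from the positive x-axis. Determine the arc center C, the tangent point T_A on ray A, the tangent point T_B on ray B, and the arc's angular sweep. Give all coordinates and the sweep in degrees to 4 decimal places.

bisector direction at 254.3820° = (-0.269223,-0.963078)
center distance |VC| = r/sin(θ/2) = 9.688077/sin(20.1197°) = 28.164375
C = V + |VC|·bis = (-10.3885,-4.6037)
T_A = V + ((C−V)·d_A)·d_A = V + 26.4457·d_A = (-18.2523,1.0549)
T_B = V + ((C−V)·d_B)·d_B = V + 26.4457·d_B = (-0.7304,-3.8432)
sweep = 180° − θ = 139.7605°

center=(-10.3885,-4.6037) T_A=(-18.2523,1.0549) T_B=(-0.7304,-3.8432) sweep=139.7605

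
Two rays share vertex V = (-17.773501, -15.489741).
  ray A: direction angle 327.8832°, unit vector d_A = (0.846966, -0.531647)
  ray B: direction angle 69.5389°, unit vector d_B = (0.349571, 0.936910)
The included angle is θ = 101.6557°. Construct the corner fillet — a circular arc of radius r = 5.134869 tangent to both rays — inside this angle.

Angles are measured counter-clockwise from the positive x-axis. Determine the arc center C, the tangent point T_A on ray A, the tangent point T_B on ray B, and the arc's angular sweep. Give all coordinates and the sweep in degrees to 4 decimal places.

center=(-11.5001,-13.3650) T_A=(-14.2300,-17.7140) T_B=(-16.3110,-11.5700) sweep=78.3443

bisector direction at 18.7111° = (0.947148,0.320796)
center distance |VC| = r/sin(θ/2) = 5.134869/sin(50.8278°) = 6.623487
C = V + |VC|·bis = (-11.5001,-13.3650)
T_A = V + ((C−V)·d_A)·d_A = V + 4.1837·d_A = (-14.2300,-17.7140)
T_B = V + ((C−V)·d_B)·d_B = V + 4.1837·d_B = (-16.3110,-11.5700)
sweep = 180° − θ = 78.3443°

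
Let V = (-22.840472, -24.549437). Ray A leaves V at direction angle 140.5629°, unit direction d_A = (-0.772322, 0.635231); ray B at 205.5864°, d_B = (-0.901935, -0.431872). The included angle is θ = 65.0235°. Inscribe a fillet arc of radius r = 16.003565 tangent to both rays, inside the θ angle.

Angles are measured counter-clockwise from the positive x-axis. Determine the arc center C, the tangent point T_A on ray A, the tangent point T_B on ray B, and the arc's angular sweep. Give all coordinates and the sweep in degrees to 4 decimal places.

center=(-52.3988,-20.9592) T_A=(-42.2329,-8.5993) T_B=(-45.4873,-35.3934) sweep=114.9765

bisector direction at 173.0747° = (-0.992704,0.120576)
center distance |VC| = r/sin(θ/2) = 16.003565/sin(32.5117°) = 29.775595
C = V + |VC|·bis = (-52.3988,-20.9592)
T_A = V + ((C−V)·d_A)·d_A = V + 25.1092·d_A = (-42.2329,-8.5993)
T_B = V + ((C−V)·d_B)·d_B = V + 25.1092·d_B = (-45.4873,-35.3934)
sweep = 180° − θ = 114.9765°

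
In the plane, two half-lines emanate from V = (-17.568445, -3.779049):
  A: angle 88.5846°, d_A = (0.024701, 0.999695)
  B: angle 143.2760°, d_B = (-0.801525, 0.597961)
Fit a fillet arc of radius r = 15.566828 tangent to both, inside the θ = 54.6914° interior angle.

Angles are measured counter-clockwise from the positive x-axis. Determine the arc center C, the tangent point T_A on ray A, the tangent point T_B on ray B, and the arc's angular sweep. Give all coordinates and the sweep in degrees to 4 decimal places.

center=(-32.3870,26.6975) T_A=(-16.8249,26.3130) T_B=(-41.6954,14.2203) sweep=125.3086

bisector direction at 115.9303° = (-0.437277,0.899327)
center distance |VC| = r/sin(θ/2) = 15.566828/sin(27.3457°) = 33.888213
C = V + |VC|·bis = (-32.3870,26.6975)
T_A = V + ((C−V)·d_A)·d_A = V + 30.1012·d_A = (-16.8249,26.3130)
T_B = V + ((C−V)·d_B)·d_B = V + 30.1012·d_B = (-41.6954,14.2203)
sweep = 180° − θ = 125.3086°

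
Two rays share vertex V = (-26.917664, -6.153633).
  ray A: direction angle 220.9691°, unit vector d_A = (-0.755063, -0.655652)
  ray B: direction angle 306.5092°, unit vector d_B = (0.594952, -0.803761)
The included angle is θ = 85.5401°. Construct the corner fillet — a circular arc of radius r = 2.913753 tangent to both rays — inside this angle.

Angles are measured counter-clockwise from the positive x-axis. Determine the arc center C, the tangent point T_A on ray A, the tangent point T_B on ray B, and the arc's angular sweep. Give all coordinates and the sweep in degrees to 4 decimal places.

center=(-27.3856,-10.4189) T_A=(-29.2960,-8.2189) T_B=(-25.0436,-8.6854) sweep=94.4599

bisector direction at 263.7391° = (-0.109055,-0.994036)
center distance |VC| = r/sin(θ/2) = 2.913753/sin(42.7700°) = 4.290877
C = V + |VC|·bis = (-27.3856,-10.4189)
T_A = V + ((C−V)·d_A)·d_A = V + 3.1499·d_A = (-29.2960,-8.2189)
T_B = V + ((C−V)·d_B)·d_B = V + 3.1499·d_B = (-25.0436,-8.6854)
sweep = 180° − θ = 94.4599°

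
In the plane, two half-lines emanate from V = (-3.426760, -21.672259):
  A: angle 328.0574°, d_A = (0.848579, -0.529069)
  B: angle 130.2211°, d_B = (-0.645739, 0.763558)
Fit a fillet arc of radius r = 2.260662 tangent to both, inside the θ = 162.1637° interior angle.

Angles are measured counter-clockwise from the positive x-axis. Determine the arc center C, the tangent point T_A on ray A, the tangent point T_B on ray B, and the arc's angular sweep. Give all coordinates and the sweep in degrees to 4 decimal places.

bisector direction at 49.1393° = (0.654223,0.756302)
center distance |VC| = r/sin(θ/2) = 2.260662/sin(81.0819°) = 2.288326
C = V + |VC|·bis = (-1.9297,-19.9416)
T_A = V + ((C−V)·d_A)·d_A = V + 0.3547·d_A = (-3.1257,-21.8599)
T_B = V + ((C−V)·d_B)·d_B = V + 0.3547·d_B = (-3.6558,-21.4014)
sweep = 180° − θ = 17.8363°

center=(-1.9297,-19.9416) T_A=(-3.1257,-21.8599) T_B=(-3.6558,-21.4014) sweep=17.8363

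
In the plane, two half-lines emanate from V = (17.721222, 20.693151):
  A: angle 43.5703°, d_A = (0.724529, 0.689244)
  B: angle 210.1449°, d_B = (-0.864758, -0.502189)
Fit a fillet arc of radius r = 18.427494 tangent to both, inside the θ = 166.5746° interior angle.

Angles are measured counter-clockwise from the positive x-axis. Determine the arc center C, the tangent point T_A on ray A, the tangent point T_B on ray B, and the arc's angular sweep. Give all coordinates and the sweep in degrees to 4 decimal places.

center=(6.5916,35.5393) T_A=(19.2926,22.1880) T_B=(15.8457,19.6040) sweep=13.4254

bisector direction at 126.8576° = (-0.599828,0.800129)
center distance |VC| = r/sin(θ/2) = 18.427494/sin(83.2873°) = 18.554691
C = V + |VC|·bis = (6.5916,35.5393)
T_A = V + ((C−V)·d_A)·d_A = V + 2.1689·d_A = (19.2926,22.1880)
T_B = V + ((C−V)·d_B)·d_B = V + 2.1689·d_B = (15.8457,19.6040)
sweep = 180° − θ = 13.4254°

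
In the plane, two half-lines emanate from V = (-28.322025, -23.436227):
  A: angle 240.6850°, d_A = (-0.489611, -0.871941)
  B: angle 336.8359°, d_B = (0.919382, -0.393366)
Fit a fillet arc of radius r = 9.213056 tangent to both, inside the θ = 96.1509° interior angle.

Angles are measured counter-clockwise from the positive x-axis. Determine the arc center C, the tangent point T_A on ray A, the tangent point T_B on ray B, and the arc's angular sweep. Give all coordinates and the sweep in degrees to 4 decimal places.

bisector direction at 288.7604° = (0.321612,-0.946871)
center distance |VC| = r/sin(θ/2) = 9.213056/sin(48.0754°) = 12.382718
C = V + |VC|·bis = (-24.3396,-35.1611)
T_A = V + ((C−V)·d_A)·d_A = V + 8.2735·d_A = (-32.3728,-30.6503)
T_B = V + ((C−V)·d_B)·d_B = V + 8.2735·d_B = (-20.7155,-26.6908)
sweep = 180° − θ = 83.8491°

center=(-24.3396,-35.1611) T_A=(-32.3728,-30.6503) T_B=(-20.7155,-26.6908) sweep=83.8491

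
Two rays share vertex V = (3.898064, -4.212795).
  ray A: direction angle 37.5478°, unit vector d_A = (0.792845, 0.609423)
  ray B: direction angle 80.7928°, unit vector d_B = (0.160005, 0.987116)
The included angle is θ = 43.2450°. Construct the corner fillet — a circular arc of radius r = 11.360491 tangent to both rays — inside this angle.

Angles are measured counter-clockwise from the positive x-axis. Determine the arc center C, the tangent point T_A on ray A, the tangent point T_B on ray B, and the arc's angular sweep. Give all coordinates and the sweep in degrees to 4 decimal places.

bisector direction at 59.1703° = (0.512488,0.858694)
center distance |VC| = r/sin(θ/2) = 11.360491/sin(21.6225°) = 30.829878
C = V + |VC|·bis = (19.6980,22.2606)
T_A = V + ((C−V)·d_A)·d_A = V + 28.6604·d_A = (26.6214,13.2535)
T_B = V + ((C−V)·d_B)·d_B = V + 28.6604·d_B = (8.4839,24.0784)
sweep = 180° − θ = 136.7550°

center=(19.6980,22.2606) T_A=(26.6214,13.2535) T_B=(8.4839,24.0784) sweep=136.7550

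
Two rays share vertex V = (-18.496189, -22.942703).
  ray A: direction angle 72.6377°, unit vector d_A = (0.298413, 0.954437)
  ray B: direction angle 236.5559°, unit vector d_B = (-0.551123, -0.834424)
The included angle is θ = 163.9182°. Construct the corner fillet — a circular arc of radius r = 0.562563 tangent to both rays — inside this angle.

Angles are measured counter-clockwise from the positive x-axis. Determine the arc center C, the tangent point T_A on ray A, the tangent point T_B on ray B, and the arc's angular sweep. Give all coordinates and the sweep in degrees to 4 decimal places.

center=(-19.0094,-22.6990) T_A=(-18.4725,-22.8669) T_B=(-18.5400,-23.0090) sweep=16.0818

bisector direction at 154.5968° = (-0.903311,0.428986)
center distance |VC| = r/sin(θ/2) = 0.562563/sin(81.9591°) = 0.568149
C = V + |VC|·bis = (-19.0094,-22.6990)
T_A = V + ((C−V)·d_A)·d_A = V + 0.0795·d_A = (-18.4725,-22.8669)
T_B = V + ((C−V)·d_B)·d_B = V + 0.0795·d_B = (-18.5400,-23.0090)
sweep = 180° − θ = 16.0818°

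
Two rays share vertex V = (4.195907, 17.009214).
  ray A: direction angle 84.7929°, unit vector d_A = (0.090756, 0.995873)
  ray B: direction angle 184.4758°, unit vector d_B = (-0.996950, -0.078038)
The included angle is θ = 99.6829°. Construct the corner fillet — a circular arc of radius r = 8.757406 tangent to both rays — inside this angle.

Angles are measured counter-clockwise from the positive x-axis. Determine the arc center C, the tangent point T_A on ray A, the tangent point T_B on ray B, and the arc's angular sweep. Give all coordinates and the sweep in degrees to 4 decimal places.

bisector direction at 134.6344° = (-0.702580,0.711605)
center distance |VC| = r/sin(θ/2) = 8.757406/sin(49.8415°) = 11.458632
C = V + |VC|·bis = (-3.8547,25.1632)
T_A = V + ((C−V)·d_A)·d_A = V + 7.3897·d_A = (4.8666,24.3684)
T_B = V + ((C−V)·d_B)·d_B = V + 7.3897·d_B = (-3.1713,16.4325)
sweep = 180° − θ = 80.3171°

center=(-3.8547,25.1632) T_A=(4.8666,24.3684) T_B=(-3.1713,16.4325) sweep=80.3171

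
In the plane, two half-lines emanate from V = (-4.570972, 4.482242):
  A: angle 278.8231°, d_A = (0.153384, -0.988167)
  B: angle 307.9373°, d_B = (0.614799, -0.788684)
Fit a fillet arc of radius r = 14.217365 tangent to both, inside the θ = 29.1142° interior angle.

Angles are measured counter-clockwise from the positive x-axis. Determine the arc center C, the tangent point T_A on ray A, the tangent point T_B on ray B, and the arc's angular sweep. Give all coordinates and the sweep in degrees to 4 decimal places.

bisector direction at 293.3802° = (0.396831,-0.917892)
center distance |VC| = r/sin(θ/2) = 14.217365/sin(14.5571°) = 56.565203
C = V + |VC|·bis = (17.8758,-47.4385)
T_A = V + ((C−V)·d_A)·d_A = V + 54.7493·d_A = (3.8267,-49.6192)
T_B = V + ((C−V)·d_B)·d_B = V + 54.7493·d_B = (29.0888,-38.6977)
sweep = 180° − θ = 150.8858°

center=(17.8758,-47.4385) T_A=(3.8267,-49.6192) T_B=(29.0888,-38.6977) sweep=150.8858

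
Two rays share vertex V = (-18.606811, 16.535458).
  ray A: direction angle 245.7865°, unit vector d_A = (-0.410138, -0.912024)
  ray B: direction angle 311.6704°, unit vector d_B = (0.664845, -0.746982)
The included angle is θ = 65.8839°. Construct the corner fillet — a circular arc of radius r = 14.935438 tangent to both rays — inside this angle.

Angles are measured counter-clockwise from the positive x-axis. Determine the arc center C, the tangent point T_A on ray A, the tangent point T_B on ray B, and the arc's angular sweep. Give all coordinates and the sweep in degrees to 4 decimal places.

center=(-14.4389,-10.6120) T_A=(-28.0603,-4.4864) T_B=(-3.2824,-0.6822) sweep=114.1161

bisector direction at 278.7285° = (0.151752,-0.988419)
center distance |VC| = r/sin(θ/2) = 14.935438/sin(32.9419°) = 27.465500
C = V + |VC|·bis = (-14.4389,-10.6120)
T_A = V + ((C−V)·d_A)·d_A = V + 23.0497·d_A = (-28.0603,-4.4864)
T_B = V + ((C−V)·d_B)·d_B = V + 23.0497·d_B = (-3.2824,-0.6822)
sweep = 180° − θ = 114.1161°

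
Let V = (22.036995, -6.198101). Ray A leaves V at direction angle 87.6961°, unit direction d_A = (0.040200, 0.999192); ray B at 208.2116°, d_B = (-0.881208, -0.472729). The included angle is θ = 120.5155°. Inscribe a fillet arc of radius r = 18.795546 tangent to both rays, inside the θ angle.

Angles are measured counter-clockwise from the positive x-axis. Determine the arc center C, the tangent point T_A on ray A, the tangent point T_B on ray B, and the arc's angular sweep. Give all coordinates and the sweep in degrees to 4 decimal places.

bisector direction at 147.9539° = (-0.847621,0.530602)
center distance |VC| = r/sin(θ/2) = 18.795546/sin(60.2578°) = 21.647223
C = V + |VC|·bis = (3.6884,5.2880)
T_A = V + ((C−V)·d_A)·d_A = V + 10.7392·d_A = (22.4687,4.5324)
T_B = V + ((C−V)·d_B)·d_B = V + 10.7392·d_B = (12.5736,-11.2748)
sweep = 180° − θ = 59.4845°

center=(3.6884,5.2880) T_A=(22.4687,4.5324) T_B=(12.5736,-11.2748) sweep=59.4845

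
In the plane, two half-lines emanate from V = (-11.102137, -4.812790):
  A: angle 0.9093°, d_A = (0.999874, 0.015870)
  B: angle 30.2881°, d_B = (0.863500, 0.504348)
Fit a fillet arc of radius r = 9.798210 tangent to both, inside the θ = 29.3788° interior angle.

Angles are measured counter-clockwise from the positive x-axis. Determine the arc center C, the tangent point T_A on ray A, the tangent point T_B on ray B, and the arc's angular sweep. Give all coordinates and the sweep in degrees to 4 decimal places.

bisector direction at 15.5987° = (0.963169,0.268898)
center distance |VC| = r/sin(θ/2) = 9.798210/sin(14.6894°) = 38.639676
C = V + |VC|·bis = (26.1144,5.5773)
T_A = V + ((C−V)·d_A)·d_A = V + 37.3767·d_A = (26.2699,-4.2196)
T_B = V + ((C−V)·d_B)·d_B = V + 37.3767·d_B = (21.1727,14.0381)
sweep = 180° − θ = 150.6212°

center=(26.1144,5.5773) T_A=(26.2699,-4.2196) T_B=(21.1727,14.0381) sweep=150.6212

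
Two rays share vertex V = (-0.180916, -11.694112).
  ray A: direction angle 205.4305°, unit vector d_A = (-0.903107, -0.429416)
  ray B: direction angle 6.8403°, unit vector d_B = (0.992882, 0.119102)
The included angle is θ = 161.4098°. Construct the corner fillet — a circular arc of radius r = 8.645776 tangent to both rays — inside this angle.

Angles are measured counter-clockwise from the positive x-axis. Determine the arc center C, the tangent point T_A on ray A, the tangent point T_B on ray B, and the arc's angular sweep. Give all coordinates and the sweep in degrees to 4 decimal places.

bisector direction at 286.1354° = (0.277908,-0.960608)
center distance |VC| = r/sin(θ/2) = 8.645776/sin(80.7049°) = 8.760810
C = V + |VC|·bis = (2.2538,-20.1098)
T_A = V + ((C−V)·d_A)·d_A = V + 1.4150·d_A = (-1.4588,-12.3018)
T_B = V + ((C−V)·d_B)·d_B = V + 1.4150·d_B = (1.2241,-11.5256)
sweep = 180° − θ = 18.5902°

center=(2.2538,-20.1098) T_A=(-1.4588,-12.3018) T_B=(1.2241,-11.5256) sweep=18.5902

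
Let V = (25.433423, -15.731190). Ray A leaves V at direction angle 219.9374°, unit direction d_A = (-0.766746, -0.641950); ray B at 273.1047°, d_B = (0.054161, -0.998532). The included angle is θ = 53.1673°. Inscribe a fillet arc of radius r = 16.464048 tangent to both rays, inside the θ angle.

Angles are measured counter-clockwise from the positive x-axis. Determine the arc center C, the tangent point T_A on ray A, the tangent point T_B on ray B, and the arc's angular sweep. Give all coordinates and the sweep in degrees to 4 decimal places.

center=(10.7755,-49.4760) T_A=(0.2064,-36.8522) T_B=(27.2154,-48.5843) sweep=126.8327

bisector direction at 246.5211° = (-0.398412,-0.917207)
center distance |VC| = r/sin(θ/2) = 16.464048/sin(26.5836°) = 36.790847
C = V + |VC|·bis = (10.7755,-49.4760)
T_A = V + ((C−V)·d_A)·d_A = V + 32.9014·d_A = (0.2064,-36.8522)
T_B = V + ((C−V)·d_B)·d_B = V + 32.9014·d_B = (27.2154,-48.5843)
sweep = 180° − θ = 126.8327°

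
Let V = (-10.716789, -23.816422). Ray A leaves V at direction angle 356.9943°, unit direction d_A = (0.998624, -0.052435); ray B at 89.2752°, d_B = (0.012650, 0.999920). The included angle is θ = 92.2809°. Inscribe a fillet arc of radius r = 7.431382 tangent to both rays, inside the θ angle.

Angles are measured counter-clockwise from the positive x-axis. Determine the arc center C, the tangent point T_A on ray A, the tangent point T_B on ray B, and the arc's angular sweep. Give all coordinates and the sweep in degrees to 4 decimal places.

center=(-3.1957,-16.7697) T_A=(-3.5853,-24.1909) T_B=(-10.6265,-16.6757) sweep=87.7191

bisector direction at 43.1347° = (0.729748,0.683716)
center distance |VC| = r/sin(θ/2) = 7.431382/sin(46.1405°) = 10.306470
C = V + |VC|·bis = (-3.1957,-16.7697)
T_A = V + ((C−V)·d_A)·d_A = V + 7.1413·d_A = (-3.5853,-24.1909)
T_B = V + ((C−V)·d_B)·d_B = V + 7.1413·d_B = (-10.6265,-16.6757)
sweep = 180° − θ = 87.7191°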